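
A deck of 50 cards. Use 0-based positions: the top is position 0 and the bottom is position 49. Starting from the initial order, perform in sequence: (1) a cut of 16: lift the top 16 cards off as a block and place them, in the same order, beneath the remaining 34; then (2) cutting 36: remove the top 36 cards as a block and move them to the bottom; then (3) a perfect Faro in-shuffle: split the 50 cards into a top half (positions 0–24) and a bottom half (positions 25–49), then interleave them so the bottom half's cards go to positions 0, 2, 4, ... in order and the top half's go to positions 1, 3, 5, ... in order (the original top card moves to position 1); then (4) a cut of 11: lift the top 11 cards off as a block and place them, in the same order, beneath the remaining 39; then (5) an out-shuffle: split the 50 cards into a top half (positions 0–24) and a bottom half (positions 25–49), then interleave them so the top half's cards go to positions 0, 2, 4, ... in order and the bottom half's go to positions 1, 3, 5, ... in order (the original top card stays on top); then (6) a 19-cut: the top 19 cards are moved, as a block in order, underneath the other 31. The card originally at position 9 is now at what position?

Track the card from position 9 forward through each operation:
  after op 1 (cut 16): 9 → 43
  after op 2 (cut 36): 43 → 7
  after op 3 (in-shuffle): 7 → 15
  after op 4 (cut 11): 15 → 4
  after op 5 (out-shuffle): 4 → 8
  after op 6 (cut 19): 8 → 39

39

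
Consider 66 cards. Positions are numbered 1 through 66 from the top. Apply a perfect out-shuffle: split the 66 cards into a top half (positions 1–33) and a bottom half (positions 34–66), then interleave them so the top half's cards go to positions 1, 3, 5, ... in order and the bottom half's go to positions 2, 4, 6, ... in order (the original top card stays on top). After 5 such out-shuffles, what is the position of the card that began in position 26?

21

Track the card's position through each out-shuffle:
26 → 51 → 36 → 6 → 11 → 21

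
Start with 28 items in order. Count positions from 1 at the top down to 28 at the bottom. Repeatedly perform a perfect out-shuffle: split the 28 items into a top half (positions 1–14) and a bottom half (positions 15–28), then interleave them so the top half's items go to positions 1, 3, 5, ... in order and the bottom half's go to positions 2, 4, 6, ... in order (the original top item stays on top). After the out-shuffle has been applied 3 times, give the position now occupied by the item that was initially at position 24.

23

Track the item's position through each out-shuffle:
24 → 20 → 12 → 23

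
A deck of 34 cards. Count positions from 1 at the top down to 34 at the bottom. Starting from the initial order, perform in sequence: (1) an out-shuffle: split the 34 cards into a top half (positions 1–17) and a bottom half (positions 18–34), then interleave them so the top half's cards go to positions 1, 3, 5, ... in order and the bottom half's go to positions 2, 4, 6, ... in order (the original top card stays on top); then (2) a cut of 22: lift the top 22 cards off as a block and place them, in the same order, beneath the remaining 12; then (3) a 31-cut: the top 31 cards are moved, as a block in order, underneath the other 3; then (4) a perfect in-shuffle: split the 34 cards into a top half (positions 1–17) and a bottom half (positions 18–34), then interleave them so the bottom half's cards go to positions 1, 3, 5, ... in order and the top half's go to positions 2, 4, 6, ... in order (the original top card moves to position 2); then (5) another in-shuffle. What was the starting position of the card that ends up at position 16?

Undo the operations in reverse order, starting from position 16:
  undo op 5 (in-shuffle, from top half): 16 ← 8
  undo op 4 (in-shuffle, from top half): 8 ← 4
  undo op 3 (cut 31): 4 ← 1
  undo op 2 (cut 22): 1 ← 23
  undo op 1 (out-shuffle, from top half): 23 ← 12
So the card at position 16 came from original position 12.

12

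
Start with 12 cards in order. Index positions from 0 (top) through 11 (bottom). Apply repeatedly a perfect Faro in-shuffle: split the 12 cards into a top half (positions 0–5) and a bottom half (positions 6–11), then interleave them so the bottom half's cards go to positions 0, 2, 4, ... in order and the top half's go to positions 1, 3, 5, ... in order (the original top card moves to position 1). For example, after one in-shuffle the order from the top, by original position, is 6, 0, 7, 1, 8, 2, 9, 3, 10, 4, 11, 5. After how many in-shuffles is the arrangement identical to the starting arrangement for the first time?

12

The in-shuffle permutes the 12 positions with cycle lengths [12].
Every card is home exactly when every cycle has completed a whole number of laps, i.e. after lcm(12) = 12 in-shuffles.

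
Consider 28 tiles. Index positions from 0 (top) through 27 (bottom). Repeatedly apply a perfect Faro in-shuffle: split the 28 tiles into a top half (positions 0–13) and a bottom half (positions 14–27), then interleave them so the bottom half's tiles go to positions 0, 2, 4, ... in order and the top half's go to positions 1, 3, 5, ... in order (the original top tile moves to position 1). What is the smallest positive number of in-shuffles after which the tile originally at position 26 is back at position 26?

Follow position 26 under repeated in-shuffles:
26 → 24 → 20 → 12 → 25 → 22 → 16 → 4 → ... → 26 (length 28)
It first returns after 28 in-shuffles.

28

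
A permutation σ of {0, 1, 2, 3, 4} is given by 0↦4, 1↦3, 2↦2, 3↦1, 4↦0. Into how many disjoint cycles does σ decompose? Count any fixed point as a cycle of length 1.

Cycle decomposition: (0 4) (1 3) (2).
3 cycles.

3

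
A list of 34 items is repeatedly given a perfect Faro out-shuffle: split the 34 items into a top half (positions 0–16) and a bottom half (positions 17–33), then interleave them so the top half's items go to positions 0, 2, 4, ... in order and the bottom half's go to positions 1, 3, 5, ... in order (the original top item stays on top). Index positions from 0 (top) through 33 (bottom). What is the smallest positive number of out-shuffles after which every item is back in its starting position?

10

The out-shuffle permutes the 34 positions with cycle lengths [1, 1, 2, 10, 10, 10].
Every item is home exactly when every cycle has completed a whole number of laps, i.e. after lcm(1, 2, 10) = 10 out-shuffles.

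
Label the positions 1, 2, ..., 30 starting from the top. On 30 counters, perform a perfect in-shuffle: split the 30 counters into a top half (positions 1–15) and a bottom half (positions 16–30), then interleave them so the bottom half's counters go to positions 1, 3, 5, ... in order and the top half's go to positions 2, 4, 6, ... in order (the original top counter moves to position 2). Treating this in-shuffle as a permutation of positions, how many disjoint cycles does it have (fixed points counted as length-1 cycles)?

Trace each unvisited position around until it returns:
(1 2 4 8 16) (3 6 12 24 17) (5 10 20 9 18) (7 14 28 25 19) (11 22 13 26 21) (15 30 29 27 23)
6 cycles in total.

6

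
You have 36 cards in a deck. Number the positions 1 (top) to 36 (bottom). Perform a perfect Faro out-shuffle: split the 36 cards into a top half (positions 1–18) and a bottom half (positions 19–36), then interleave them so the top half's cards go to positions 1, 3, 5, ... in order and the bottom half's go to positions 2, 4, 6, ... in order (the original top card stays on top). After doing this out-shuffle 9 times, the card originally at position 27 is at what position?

Track the card's position through each out-shuffle:
27 → 18 → 35 → 34 → 32 → 28 → 20 → 4 → 7 → 13

13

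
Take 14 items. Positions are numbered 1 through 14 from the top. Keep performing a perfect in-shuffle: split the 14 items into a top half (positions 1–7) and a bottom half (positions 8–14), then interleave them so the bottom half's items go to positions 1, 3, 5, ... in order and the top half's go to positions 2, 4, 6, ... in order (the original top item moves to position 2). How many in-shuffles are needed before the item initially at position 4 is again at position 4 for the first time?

Follow position 4 under repeated in-shuffles:
4 → 8 → 1 → 2 → 4
It first returns after 4 in-shuffles.

4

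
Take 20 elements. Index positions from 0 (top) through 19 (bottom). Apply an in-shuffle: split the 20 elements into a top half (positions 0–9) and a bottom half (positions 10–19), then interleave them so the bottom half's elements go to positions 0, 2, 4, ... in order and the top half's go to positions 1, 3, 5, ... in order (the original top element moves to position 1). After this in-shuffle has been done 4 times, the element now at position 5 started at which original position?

2

Work backwards from position 5, undoing one in-shuffle at a time:
5 ← 2 ← 11 ← 5 ← 2
So the element now at position 5 started at position 2.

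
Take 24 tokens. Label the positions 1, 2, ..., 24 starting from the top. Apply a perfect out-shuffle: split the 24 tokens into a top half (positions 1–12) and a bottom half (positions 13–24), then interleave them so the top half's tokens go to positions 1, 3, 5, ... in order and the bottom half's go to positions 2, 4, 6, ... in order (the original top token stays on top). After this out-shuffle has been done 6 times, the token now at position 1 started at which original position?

1

Work backwards from position 1, undoing one out-shuffle at a time:
1 ← 1 ← 1 ← 1 ← 1 ← 1 ← 1
So the token now at position 1 started at position 1.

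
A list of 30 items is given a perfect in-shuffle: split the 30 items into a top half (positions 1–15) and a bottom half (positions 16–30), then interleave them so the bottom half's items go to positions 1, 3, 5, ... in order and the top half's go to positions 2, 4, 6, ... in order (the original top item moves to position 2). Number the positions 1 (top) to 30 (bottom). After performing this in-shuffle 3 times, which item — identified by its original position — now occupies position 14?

25

Work backwards from position 14, undoing one in-shuffle at a time:
14 ← 7 ← 19 ← 25
So the item now at position 14 started at position 25.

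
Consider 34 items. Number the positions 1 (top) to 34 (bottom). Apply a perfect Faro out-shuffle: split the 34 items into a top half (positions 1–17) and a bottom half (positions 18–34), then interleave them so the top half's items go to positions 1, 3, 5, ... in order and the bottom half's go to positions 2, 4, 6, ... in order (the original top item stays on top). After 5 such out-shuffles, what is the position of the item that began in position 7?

Track the item's position through each out-shuffle:
7 → 13 → 25 → 16 → 31 → 28

28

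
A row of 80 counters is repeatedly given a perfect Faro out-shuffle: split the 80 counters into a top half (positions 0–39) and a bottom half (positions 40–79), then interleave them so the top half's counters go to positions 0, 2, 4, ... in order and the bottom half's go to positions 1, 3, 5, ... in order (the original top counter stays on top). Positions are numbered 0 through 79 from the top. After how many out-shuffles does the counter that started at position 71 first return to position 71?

Follow position 71 under repeated out-shuffles:
71 → 63 → 47 → 15 → 30 → 60 → 41 → 3 → ... → 71 (length 39)
It first returns after 39 out-shuffles.

39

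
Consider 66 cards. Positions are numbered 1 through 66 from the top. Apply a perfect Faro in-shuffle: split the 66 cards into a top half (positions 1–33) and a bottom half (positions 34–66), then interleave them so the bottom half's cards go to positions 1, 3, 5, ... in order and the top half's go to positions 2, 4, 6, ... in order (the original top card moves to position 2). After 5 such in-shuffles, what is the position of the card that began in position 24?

31

Track the card's position through each in-shuffle:
24 → 48 → 29 → 58 → 49 → 31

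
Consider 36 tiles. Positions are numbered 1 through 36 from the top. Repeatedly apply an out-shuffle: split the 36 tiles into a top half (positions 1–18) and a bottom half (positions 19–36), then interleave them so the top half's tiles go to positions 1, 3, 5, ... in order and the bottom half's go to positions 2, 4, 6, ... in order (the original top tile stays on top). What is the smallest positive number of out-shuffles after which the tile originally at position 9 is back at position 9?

12

Follow position 9 under repeated out-shuffles:
9 → 17 → 33 → 30 → 24 → 12 → 23 → 10 → 19 → 2 → 3 → 5 → 9
It first returns after 12 out-shuffles.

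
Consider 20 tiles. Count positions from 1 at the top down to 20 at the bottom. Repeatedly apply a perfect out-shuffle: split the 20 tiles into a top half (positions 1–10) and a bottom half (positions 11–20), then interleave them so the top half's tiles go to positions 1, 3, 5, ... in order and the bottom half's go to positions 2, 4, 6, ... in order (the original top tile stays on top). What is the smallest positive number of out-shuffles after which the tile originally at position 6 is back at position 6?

Follow position 6 under repeated out-shuffles:
6 → 11 → 2 → 3 → 5 → 9 → 17 → 14 → 8 → 15 → 10 → 19 → 18 → 16 → 12 → 4 → 7 → 13 → 6
It first returns after 18 out-shuffles.

18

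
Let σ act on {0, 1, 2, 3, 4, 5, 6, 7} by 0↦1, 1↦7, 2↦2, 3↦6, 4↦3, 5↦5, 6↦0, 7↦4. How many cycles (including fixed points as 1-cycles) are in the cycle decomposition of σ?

3

Cycle decomposition: (0 1 7 4 3 6) (2) (5).
3 cycles.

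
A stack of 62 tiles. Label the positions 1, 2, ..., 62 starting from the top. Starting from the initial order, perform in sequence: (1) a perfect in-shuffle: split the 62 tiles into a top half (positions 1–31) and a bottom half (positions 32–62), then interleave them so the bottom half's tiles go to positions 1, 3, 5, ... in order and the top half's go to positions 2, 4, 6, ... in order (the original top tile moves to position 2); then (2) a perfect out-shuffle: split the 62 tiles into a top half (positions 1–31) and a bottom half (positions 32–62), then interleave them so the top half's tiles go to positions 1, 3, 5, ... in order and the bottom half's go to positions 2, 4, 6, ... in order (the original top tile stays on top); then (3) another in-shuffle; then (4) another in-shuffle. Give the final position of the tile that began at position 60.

Track the tile from position 60 forward through each operation:
  after op 1 (in-shuffle): 60 → 57
  after op 2 (out-shuffle): 57 → 52
  after op 3 (in-shuffle): 52 → 41
  after op 4 (in-shuffle): 41 → 19

19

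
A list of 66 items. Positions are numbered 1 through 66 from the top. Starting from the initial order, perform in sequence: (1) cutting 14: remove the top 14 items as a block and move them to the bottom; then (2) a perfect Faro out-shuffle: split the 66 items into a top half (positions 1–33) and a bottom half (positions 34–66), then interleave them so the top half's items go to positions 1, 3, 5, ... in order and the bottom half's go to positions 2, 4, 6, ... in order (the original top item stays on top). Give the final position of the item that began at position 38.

Track the item from position 38 forward through each operation:
  after op 1 (cut 14): 38 → 24
  after op 2 (out-shuffle): 24 → 47

47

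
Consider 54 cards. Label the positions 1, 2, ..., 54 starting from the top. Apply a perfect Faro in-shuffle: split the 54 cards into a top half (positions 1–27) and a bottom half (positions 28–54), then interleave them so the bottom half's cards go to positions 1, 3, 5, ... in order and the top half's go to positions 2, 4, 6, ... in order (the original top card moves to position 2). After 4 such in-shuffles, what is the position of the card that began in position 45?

5

Track the card's position through each in-shuffle:
45 → 35 → 15 → 30 → 5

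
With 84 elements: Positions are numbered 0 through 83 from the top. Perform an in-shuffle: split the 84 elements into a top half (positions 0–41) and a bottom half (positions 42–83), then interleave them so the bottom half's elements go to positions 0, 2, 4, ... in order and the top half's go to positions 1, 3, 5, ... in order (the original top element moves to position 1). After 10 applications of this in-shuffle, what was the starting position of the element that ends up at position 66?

37

Work backwards from position 66, undoing one in-shuffle at a time:
66 ← 75 ← 37 ← 18 ← 51 ← 25 ← 12 ← 48 ← 66 ← 75 ← 37
So the element now at position 66 started at position 37.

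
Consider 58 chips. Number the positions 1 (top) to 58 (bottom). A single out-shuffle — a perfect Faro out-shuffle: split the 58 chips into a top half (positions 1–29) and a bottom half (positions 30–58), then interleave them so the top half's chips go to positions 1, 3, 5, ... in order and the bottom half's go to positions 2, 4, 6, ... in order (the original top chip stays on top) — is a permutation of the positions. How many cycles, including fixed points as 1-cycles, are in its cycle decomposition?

6

Trace each unvisited position around until it returns:
(1) (2 3 5 9 17 33 ... len 18) (4 7 13 25 49 40 ... len 18) (6 11 21 41 24 47 ... len 18) (20 39) (58)
6 cycles in total.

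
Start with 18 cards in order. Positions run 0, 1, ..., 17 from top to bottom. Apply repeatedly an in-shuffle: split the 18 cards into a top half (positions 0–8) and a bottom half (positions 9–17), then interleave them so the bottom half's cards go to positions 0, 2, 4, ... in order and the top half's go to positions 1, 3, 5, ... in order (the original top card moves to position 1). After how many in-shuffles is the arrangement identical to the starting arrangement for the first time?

The in-shuffle permutes the 18 positions with cycle lengths [18].
Every card is home exactly when every cycle has completed a whole number of laps, i.e. after lcm(18) = 18 in-shuffles.

18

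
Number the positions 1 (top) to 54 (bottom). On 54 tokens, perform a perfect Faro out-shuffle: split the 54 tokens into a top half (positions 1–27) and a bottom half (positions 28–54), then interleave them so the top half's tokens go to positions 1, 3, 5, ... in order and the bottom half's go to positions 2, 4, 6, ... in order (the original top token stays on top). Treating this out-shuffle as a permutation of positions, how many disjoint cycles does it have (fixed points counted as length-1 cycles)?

3

Trace each unvisited position around until it returns:
(1) (2 3 5 9 17 33 ... len 52) (54)
3 cycles in total.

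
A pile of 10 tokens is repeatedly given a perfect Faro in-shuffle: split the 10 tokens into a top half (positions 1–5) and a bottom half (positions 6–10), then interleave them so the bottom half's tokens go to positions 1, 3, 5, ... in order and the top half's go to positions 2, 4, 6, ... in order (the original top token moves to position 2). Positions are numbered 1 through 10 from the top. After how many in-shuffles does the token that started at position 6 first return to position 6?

10

Follow position 6 under repeated in-shuffles:
6 → 1 → 2 → 4 → 8 → 5 → 10 → 9 → 7 → 3 → 6
It first returns after 10 in-shuffles.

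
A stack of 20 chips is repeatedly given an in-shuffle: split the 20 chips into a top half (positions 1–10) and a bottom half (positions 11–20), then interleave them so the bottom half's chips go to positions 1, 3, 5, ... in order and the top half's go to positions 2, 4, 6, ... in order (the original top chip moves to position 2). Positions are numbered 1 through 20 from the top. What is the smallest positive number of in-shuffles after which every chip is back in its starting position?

The in-shuffle permutes the 20 positions with cycle lengths [2, 3, 3, 6, 6].
Every chip is home exactly when every cycle has completed a whole number of laps, i.e. after lcm(2, 3, 6) = 6 in-shuffles.

6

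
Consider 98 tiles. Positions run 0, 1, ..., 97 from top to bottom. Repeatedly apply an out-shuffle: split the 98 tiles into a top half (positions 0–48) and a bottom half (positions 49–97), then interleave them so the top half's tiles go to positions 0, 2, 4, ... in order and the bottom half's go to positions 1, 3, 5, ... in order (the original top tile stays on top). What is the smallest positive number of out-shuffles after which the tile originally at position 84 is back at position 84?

Follow position 84 under repeated out-shuffles:
84 → 71 → 45 → 90 → 83 → 69 → 41 → 82 → ... → 84 (length 48)
It first returns after 48 out-shuffles.

48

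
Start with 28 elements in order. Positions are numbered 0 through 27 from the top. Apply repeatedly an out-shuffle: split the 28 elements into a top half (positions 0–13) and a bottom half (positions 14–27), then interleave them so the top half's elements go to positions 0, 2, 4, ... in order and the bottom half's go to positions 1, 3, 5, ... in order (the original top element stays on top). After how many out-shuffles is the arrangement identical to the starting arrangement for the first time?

18

The out-shuffle permutes the 28 positions with cycle lengths [1, 1, 2, 6, 18].
Every element is home exactly when every cycle has completed a whole number of laps, i.e. after lcm(1, 2, 6, 18) = 18 out-shuffles.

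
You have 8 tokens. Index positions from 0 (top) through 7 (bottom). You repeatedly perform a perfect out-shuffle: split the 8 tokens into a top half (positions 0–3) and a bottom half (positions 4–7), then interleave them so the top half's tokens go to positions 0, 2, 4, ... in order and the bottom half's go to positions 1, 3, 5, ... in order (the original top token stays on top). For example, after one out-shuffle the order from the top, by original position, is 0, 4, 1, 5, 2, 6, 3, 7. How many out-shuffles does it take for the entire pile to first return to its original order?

The out-shuffle permutes the 8 positions with cycle lengths [1, 1, 3, 3].
Every token is home exactly when every cycle has completed a whole number of laps, i.e. after lcm(1, 3) = 3 out-shuffles.

3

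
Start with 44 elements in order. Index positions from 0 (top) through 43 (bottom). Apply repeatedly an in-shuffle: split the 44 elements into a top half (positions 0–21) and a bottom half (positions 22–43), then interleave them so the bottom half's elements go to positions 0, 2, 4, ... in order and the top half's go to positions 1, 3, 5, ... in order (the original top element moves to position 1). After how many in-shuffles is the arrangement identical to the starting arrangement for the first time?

The in-shuffle permutes the 44 positions with cycle lengths [2, 4, 4, 4, 6, 12, 12].
Every element is home exactly when every cycle has completed a whole number of laps, i.e. after lcm(2, 4, 6, 12) = 12 in-shuffles.

12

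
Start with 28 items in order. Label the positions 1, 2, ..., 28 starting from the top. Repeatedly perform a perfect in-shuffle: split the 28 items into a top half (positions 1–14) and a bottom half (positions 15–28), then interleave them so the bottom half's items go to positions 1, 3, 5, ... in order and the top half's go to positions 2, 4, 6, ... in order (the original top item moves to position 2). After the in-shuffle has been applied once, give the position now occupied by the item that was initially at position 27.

25

Track the item's position through each in-shuffle:
27 → 25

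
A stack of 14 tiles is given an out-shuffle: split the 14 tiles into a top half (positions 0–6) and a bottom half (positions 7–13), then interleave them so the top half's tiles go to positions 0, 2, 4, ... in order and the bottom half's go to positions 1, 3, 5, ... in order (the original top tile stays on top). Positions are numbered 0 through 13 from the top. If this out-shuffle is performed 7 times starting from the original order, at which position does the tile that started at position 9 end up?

8

Track the tile's position through each out-shuffle:
9 → 5 → 10 → 7 → 1 → 2 → 4 → 8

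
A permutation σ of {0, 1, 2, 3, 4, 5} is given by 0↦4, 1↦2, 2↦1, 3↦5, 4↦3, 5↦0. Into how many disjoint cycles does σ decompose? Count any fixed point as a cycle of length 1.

2

Cycle decomposition: (0 4 3 5) (1 2).
2 cycles.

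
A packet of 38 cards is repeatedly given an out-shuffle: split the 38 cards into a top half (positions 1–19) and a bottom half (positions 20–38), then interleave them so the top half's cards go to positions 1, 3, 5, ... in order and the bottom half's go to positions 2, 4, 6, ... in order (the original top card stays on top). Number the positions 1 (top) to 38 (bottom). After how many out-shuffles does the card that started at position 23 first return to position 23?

36

Follow position 23 under repeated out-shuffles:
23 → 8 → 15 → 29 → 20 → 2 → 3 → 5 → ... → 23 (length 36)
It first returns after 36 out-shuffles.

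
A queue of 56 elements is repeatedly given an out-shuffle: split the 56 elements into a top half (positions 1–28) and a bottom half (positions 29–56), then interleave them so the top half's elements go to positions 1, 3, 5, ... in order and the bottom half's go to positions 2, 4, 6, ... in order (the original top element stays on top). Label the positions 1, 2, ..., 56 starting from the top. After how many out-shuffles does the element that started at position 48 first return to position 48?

20

Follow position 48 under repeated out-shuffles:
48 → 40 → 24 → 47 → 38 → 20 → 39 → 22 → 43 → 30 → 4 → 7 → 13 → 25 → 49 → 42 → 28 → 55 → 54 → 52 → 48
It first returns after 20 out-shuffles.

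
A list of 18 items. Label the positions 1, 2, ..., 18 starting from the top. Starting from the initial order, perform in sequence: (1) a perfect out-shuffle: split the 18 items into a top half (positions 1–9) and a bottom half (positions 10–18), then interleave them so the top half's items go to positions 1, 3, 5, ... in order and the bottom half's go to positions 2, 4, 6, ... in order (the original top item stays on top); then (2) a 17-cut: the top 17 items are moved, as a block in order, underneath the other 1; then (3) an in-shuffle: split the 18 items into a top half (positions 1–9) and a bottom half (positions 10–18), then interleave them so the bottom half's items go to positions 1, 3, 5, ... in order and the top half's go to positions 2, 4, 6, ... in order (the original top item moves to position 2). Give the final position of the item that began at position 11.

10

Track the item from position 11 forward through each operation:
  after op 1 (out-shuffle): 11 → 4
  after op 2 (cut 17): 4 → 5
  after op 3 (in-shuffle): 5 → 10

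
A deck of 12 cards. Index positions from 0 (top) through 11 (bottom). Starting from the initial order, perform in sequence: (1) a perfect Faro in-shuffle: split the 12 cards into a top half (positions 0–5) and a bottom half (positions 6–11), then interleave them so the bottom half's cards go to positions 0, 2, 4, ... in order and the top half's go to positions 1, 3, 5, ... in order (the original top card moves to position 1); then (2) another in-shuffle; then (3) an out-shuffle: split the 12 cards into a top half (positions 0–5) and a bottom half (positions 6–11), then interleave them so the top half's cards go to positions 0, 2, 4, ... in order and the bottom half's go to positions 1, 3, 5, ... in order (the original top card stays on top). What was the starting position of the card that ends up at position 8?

Undo the operations in reverse order, starting from position 8:
  undo op 3 (out-shuffle, from top half): 8 ← 4
  undo op 2 (in-shuffle, from bottom half): 4 ← 8
  undo op 1 (in-shuffle, from bottom half): 8 ← 10
So the card at position 8 came from original position 10.

10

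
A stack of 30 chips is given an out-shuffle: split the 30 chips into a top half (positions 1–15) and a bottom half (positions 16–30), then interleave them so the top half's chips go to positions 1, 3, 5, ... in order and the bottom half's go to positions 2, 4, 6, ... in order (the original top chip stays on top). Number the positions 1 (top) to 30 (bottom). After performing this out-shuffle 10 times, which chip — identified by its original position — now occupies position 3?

27

Work backwards from position 3, undoing one out-shuffle at a time:
3 ← 2 ← 16 ← 23 ← 12 ← 21 ← 11 ← 6 ← 18 ← 24 ← 27
So the chip now at position 3 started at position 27.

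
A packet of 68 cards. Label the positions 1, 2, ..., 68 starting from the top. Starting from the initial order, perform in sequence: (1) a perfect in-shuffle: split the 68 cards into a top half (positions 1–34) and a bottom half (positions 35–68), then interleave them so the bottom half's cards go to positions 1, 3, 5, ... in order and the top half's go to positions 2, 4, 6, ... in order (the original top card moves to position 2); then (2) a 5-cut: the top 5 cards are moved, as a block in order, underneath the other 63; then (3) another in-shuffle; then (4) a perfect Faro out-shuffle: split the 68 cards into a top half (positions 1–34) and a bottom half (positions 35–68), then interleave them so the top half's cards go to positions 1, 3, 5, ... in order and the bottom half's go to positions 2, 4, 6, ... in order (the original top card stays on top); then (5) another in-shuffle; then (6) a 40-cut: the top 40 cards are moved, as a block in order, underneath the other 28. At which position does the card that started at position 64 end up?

48

Track the card from position 64 forward through each operation:
  after op 1 (in-shuffle): 64 → 59
  after op 2 (cut 5): 59 → 54
  after op 3 (in-shuffle): 54 → 39
  after op 4 (out-shuffle): 39 → 10
  after op 5 (in-shuffle): 10 → 20
  after op 6 (cut 40): 20 → 48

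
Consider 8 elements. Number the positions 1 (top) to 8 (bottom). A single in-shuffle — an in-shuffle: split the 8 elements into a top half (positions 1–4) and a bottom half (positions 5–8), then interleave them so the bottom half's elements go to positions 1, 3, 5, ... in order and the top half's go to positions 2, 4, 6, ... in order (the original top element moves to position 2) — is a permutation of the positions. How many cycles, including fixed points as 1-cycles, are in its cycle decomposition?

2

Trace each unvisited position around until it returns:
(1 2 4 8 7 5) (3 6)
2 cycles in total.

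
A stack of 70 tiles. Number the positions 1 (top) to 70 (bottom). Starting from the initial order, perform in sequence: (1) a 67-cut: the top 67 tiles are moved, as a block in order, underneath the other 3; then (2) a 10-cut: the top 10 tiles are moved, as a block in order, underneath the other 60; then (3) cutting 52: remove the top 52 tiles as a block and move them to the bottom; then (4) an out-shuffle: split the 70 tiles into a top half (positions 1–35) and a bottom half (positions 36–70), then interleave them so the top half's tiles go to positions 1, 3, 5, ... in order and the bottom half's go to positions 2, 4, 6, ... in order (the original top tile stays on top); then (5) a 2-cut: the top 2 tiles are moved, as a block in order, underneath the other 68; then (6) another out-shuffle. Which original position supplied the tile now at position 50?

Undo the operations in reverse order, starting from position 50:
  undo op 6 (out-shuffle, from bottom half): 50 ← 60
  undo op 5 (cut 2): 60 ← 62
  undo op 4 (out-shuffle, from bottom half): 62 ← 66
  undo op 3 (cut 52): 66 ← 48
  undo op 2 (cut 10): 48 ← 58
  undo op 1 (cut 67): 58 ← 55
So the tile at position 50 came from original position 55.

55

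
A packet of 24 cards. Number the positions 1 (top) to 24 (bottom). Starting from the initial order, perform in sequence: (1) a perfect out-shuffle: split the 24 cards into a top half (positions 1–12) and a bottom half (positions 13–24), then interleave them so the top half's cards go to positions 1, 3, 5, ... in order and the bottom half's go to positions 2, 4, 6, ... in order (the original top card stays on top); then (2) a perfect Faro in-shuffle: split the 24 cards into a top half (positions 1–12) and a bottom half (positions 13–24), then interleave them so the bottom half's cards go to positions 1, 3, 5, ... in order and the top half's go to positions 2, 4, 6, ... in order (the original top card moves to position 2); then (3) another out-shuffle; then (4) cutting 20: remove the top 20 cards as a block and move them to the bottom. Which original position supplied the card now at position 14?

Undo the operations in reverse order, starting from position 14:
  undo op 4 (cut 20): 14 ← 10
  undo op 3 (out-shuffle, from bottom half): 10 ← 17
  undo op 2 (in-shuffle, from bottom half): 17 ← 21
  undo op 1 (out-shuffle, from top half): 21 ← 11
So the card at position 14 came from original position 11.

11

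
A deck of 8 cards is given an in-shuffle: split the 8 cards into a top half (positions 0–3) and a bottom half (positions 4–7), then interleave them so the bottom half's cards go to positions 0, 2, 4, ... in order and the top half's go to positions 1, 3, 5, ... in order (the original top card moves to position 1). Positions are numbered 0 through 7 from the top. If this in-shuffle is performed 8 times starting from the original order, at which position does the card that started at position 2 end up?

Track the card's position through each in-shuffle:
2 → 5 → 2 → 5 → 2 → 5 → 2 → 5 → 2

2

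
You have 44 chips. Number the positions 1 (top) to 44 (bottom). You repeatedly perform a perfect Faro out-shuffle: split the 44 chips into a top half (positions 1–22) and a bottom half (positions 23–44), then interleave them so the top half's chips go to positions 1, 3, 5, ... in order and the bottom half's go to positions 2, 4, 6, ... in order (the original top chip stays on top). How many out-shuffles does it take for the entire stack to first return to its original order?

14

The out-shuffle permutes the 44 positions with cycle lengths [1, 1, 14, 14, 14].
Every chip is home exactly when every cycle has completed a whole number of laps, i.e. after lcm(1, 14) = 14 out-shuffles.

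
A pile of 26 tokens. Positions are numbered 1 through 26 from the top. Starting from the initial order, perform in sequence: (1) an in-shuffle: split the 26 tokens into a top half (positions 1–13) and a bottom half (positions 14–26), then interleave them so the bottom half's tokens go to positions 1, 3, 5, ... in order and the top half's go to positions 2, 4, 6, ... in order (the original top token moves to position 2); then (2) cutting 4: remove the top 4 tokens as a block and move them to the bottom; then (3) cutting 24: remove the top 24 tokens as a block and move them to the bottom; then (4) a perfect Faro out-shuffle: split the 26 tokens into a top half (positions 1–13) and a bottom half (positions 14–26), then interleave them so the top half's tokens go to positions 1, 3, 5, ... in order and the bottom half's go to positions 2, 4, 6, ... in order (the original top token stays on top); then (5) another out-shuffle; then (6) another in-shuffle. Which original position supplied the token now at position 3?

Undo the operations in reverse order, starting from position 3:
  undo op 6 (in-shuffle, from bottom half): 3 ← 15
  undo op 5 (out-shuffle, from top half): 15 ← 8
  undo op 4 (out-shuffle, from bottom half): 8 ← 17
  undo op 3 (cut 24): 17 ← 15
  undo op 2 (cut 4): 15 ← 19
  undo op 1 (in-shuffle, from bottom half): 19 ← 23
So the token at position 3 came from original position 23.

23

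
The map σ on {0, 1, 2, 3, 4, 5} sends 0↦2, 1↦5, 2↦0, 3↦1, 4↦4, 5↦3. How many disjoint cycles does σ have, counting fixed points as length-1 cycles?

3

Cycle decomposition: (0 2) (1 5 3) (4).
3 cycles.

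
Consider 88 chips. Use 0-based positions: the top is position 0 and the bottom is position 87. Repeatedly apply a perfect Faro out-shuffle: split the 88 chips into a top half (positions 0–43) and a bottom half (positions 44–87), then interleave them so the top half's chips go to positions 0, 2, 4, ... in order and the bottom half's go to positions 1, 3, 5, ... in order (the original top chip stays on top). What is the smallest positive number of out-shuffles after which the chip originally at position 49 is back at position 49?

28

Follow position 49 under repeated out-shuffles:
49 → 11 → 22 → 44 → 1 → 2 → 4 → 8 → ... → 49 (length 28)
It first returns after 28 out-shuffles.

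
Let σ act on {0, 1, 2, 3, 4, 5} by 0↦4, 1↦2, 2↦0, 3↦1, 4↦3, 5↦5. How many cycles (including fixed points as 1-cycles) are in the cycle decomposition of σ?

2

Cycle decomposition: (0 4 3 1 2) (5).
2 cycles.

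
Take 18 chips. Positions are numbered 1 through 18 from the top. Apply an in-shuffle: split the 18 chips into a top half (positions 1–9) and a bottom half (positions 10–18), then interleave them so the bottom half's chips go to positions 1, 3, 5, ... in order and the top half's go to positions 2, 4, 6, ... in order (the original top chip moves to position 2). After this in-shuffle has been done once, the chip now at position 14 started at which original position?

7

Work backwards from position 14, undoing one in-shuffle at a time:
14 ← 7
So the chip now at position 14 started at position 7.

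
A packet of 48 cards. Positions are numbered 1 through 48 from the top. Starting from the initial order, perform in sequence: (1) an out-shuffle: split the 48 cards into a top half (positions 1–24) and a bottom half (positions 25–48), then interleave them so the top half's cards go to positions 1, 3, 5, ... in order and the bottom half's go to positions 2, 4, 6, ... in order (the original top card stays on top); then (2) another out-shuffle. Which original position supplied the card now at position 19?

Undo the operations in reverse order, starting from position 19:
  undo op 2 (out-shuffle, from top half): 19 ← 10
  undo op 1 (out-shuffle, from bottom half): 10 ← 29
So the card at position 19 came from original position 29.

29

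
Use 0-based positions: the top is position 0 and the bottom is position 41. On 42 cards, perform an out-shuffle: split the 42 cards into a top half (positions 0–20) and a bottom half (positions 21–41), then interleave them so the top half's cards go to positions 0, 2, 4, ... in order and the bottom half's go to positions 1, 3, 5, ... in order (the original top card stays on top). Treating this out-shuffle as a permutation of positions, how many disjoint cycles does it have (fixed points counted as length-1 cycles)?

4

Trace each unvisited position around until it returns:
(0) (1 2 4 8 16 32 ... len 20) (3 6 12 24 7 14 ... len 20) (41)
4 cycles in total.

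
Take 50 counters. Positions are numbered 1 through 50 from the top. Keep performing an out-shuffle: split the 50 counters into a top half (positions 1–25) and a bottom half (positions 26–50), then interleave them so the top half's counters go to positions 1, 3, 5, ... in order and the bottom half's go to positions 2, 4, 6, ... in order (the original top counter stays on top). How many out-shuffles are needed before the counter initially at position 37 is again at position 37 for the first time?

Follow position 37 under repeated out-shuffles:
37 → 24 → 47 → 44 → 38 → 26 → 2 → 3 → ... → 37 (length 21)
It first returns after 21 out-shuffles.

21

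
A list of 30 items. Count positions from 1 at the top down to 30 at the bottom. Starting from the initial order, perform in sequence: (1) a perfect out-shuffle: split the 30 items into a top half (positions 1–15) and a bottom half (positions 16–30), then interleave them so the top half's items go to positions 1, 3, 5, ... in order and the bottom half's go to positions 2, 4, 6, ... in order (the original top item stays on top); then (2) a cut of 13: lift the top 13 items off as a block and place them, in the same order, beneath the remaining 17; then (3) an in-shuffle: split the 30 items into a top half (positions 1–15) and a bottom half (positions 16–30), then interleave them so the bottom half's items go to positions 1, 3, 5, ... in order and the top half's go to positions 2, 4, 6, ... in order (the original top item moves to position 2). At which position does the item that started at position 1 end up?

5

Track the item from position 1 forward through each operation:
  after op 1 (out-shuffle): 1 → 1
  after op 2 (cut 13): 1 → 18
  after op 3 (in-shuffle): 18 → 5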